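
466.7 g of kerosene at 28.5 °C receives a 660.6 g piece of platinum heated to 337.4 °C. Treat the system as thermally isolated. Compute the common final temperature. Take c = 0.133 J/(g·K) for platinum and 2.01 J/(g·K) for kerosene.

With ΣQ=0 the equilibrium temperature is the m·c-weighted mean:
T_f = (87.86×337.4 + 938.07×28.5) / (87.86 + 938.07)
    = 56379 / 1025.9 ≈ 54.95 °C

T_f ≈ 55.0 °C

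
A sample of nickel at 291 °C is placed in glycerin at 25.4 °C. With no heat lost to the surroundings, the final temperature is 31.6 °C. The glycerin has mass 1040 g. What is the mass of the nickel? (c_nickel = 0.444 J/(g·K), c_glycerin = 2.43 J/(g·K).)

|Q_nickel| = |Q_glycerin|:
m·0.444·(291 − 31.6) = 1040·2.43·(31.6 − 25.4)
115.17 m = 15669  ⇒  m ≈ 136 g

m ≈ 136 g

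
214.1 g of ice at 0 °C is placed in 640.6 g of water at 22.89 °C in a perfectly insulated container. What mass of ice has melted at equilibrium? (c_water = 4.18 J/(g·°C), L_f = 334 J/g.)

Heat available from the water dropping to 0 °C: 640.6·4.18·22.89 = 61293 J.
To melt every bit of ice: 214.1·334 = 71509 J.
That's not enough to melt it all — equilibrium is at 0 °C with ice remaining.
Mass melted = 61293/334 ≈ 183.5 g.

m_melted ≈ 184 g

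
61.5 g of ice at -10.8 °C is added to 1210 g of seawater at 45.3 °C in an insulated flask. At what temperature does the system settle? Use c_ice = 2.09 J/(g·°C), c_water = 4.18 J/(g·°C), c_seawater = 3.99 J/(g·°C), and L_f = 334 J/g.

T_f ≈ 38.7 °C

Net heat exchanged in the isolated system is zero:
warm ice to 0 °C: 61.5×2.09×(0 − (-10.8)) = 1388.2; latent heat to melt: 61.5×334 = 20541; meltwater 0→T: 61.5×4.18×T = 257.07 T; seawater cools: 1210×3.99×(T − 45.3) = 4827.9(T − 45.3)
5085 T = 218704 − 21929 = 196775
T ≈ 38.70 °C (positive, so assuming full melt was valid).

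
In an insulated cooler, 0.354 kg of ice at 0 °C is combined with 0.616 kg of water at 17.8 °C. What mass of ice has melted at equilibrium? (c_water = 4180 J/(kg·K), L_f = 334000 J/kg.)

m_melted ≈ 0.137 kg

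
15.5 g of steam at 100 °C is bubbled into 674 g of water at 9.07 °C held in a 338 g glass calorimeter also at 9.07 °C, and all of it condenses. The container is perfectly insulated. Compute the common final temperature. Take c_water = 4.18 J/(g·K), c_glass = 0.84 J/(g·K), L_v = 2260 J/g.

Heat gained plus heat lost sum to zero:
steam→water at 100 °C releases m L_v = 15.5×2260 = 35030; condensed water 100 °C→T: 64.79(T − 100); original water: 2817.3(T − 9.07); cup: 283.92(T − 9.07)
3166 T = 35030 + 6479 + 28128 = 69637
T ≈ 22.00 °C — below 100 °C, confirming all the steam condensed.

T_f ≈ 22.0 °C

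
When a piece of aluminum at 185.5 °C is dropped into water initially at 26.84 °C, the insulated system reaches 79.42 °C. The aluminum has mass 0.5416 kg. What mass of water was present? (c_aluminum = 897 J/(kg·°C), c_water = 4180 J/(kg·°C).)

m ≈ 0.234 kg

Heat gained plus heat lost sum to zero:
0.5416×897×(79.42 − 185.5) + m×4180×(79.42 − 26.84) = 0
219784 m = 51535
m = 51535/219784 ≈ 0.2345 kg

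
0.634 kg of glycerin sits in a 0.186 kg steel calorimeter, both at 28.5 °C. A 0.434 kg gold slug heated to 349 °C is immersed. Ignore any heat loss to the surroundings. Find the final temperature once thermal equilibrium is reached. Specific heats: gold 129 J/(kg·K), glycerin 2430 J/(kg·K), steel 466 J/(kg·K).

T_f ≈ 39.2 °C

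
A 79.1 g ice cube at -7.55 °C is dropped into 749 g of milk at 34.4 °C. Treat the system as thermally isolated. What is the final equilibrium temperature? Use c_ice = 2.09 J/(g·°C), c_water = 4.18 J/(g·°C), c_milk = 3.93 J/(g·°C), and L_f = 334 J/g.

T_f ≈ 22.5 °C

Net heat exchanged in the isolated system is zero:
ice -7.55→0 °C: 79.1×2.09×7.55 = 1248.2
  fusion: m_ice L_f = 79.1×334 = 26419
  warm the meltwater: 330.64 T
  milk: 2943.6(T − 34.4)
3274.2 T = 101259 − 27668 = 73591
T ≈ 22.48 °C (positive, so assuming full melt was valid).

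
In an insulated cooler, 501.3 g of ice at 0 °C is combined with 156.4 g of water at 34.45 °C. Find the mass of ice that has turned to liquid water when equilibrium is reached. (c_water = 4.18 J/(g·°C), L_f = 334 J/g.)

m_melted ≈ 67.4 g

Heat available from the water dropping to 0 °C: 156.4·4.18·34.45 = 22522 J.
Melting all 501.3 g of ice would need 501.3·334 = 167434 J.
That's not enough to melt it all — equilibrium is at 0 °C with ice remaining.
Mass melted = 22522/334 ≈ 67.43 g.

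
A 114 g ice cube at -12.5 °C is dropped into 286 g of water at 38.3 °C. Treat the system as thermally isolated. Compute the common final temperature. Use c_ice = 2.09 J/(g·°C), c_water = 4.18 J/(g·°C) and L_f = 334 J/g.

T_f ≈ 2.8 °C

Let T be the final temperature. ΣQ_i = 0:
ice -12.5→0 °C: 114×2.09×12.5 = 2978.2
  melt ice: 114×334 = 38076
  meltwater 0→T: 114×4.18×T = 476.52 T
  water cools: 286×4.18×(T − 38.3) = 1195.5(T − 38.3)
1672 T = 45787 − 41054 = 4732.6
T ≈ 2.83 °C (positive, so assuming full melt was valid).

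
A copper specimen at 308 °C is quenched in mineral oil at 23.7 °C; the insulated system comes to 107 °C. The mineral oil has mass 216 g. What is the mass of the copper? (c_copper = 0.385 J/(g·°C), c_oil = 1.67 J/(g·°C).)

m ≈ 388 g

Heat lost by the copper = heat gained by the oil:
m·0.385·(308 − 107) = 216·1.67·(107 − 23.7)
77.39 m = 30048  ⇒  m ≈ 388.3 g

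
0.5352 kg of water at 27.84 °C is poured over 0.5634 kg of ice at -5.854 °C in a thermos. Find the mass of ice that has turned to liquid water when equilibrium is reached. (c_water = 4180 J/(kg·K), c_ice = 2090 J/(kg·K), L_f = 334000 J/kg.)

m_melted ≈ 0.166 kg

Water can give up m c ΔT = 0.5352×4180×27.84 = 62282 J before reaching 0 °C.
Of that, 0.5634×2090×5.854 = 6893.1 J goes to bring the ice to 0 °C, leaving 55389 J.
Melting all 0.5634 kg of ice would need 0.5634×334000 = 188176 J.
Since 55389 < 188176 J, not all the ice melts; equilibrium is at 0 °C.
Mass melted = 55389/334000 ≈ 0.1658 kg.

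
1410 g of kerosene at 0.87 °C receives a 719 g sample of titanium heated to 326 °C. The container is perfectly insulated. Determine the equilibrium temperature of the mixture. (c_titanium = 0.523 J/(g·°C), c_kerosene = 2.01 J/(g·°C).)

T_f ≈ 39.0 °C

Heat gained plus heat lost sum to zero:
719*0.523*(T − 326) + 1410*2.01*(T − 0.87) = 0
3210.1 T = 125054
T = 125054/3210.1 ≈ 38.96 °C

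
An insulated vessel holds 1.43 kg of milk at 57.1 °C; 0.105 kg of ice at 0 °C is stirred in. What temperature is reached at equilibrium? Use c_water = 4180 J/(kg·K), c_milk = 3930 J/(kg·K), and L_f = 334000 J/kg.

Let T be the final temperature. ΣQ_i = 0:
latent heat to melt: 0.105·334000 = 35070; warm the meltwater: 438.9 T; milk cools: 1.43·3930·(T − 57.1) = 5619.9(T − 57.1)
6058.8 T = 320896 − 35070 = 285826
T ≈ 47.18 °C (positive, so assuming full melt was valid).

T_f ≈ 47.2 °C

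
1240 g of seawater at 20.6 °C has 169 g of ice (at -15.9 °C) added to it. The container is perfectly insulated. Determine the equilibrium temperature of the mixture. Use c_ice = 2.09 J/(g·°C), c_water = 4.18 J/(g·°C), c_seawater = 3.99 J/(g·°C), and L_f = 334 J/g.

Setting the total heat transfer to zero:
ice -15.9→0 °C: 169×2.09×15.9 = 5616; latent heat to melt: 169×334 = 56446; warm the meltwater: 706.42 T; seawater: 4947.6(T − 20.6)
5654 T = 101921 − 62062 = 39859
T ≈ 7.05 °C. Since T > 0 °C, the all-ice-melts assumption holds.

T_f ≈ 7.0 °C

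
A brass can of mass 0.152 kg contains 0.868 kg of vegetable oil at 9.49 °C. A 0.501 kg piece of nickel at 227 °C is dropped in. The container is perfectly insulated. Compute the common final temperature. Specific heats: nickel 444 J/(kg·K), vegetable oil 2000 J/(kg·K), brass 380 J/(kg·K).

Net heat exchanged in the isolated system is zero:
0.501·444·(T − 227) + 0.868·2000·(T − 9.49) + 0.152·380·(T − 9.49) = 0
222.44(T − 227) + 1736(T − 9.49) + 57.76(T − 9.49) = 0
2016.2 T = 67518
T ≈ 33.49 °C

T_f ≈ 33.5 °C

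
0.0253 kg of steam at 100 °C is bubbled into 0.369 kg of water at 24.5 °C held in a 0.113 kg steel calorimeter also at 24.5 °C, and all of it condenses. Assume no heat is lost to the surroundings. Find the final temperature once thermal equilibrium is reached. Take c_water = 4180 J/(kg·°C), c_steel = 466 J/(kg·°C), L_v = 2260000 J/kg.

T_f ≈ 62.8 °C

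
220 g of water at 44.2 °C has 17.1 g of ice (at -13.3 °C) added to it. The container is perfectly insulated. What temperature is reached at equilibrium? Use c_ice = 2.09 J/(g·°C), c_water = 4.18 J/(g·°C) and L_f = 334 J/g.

T_f ≈ 34.8 °C

Sum of m c ΔT and latent-heat terms is zero:
warm ice to 0 °C: 17.1·2.09·(0 − (-13.3)) = 475.33
  latent heat to melt: 17.1·334 = 5711.4
  meltwater 0→T: 17.1·4.18·T = 71.48 T
  water cools: 220·4.18·(T − 44.2) = 919.6(T − 44.2)
991.08 T = 40646 − 6186.7 = 34460
T ≈ 34.77 °C — above 0 °C, consistent with complete melting.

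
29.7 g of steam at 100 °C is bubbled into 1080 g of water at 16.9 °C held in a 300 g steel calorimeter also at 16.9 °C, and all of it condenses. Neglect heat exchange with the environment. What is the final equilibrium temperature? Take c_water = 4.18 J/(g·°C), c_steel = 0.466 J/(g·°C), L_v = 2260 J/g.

T_f ≈ 33.1 °C

Taking heat into each body as positive, Σ m c ΔT = 0:
latent heat released on condensation: 29.7·2260 = 67122; condensate cools 100→T: 29.7·4.18·(T − 100) = 124.15(T − 100); original water: 4514.4(T − 16.9); steel cup: 300·0.466·(T − 16.9) = 139.8(T − 16.9)
4778.3 T = 67122 + 12415 + 78656 = 158193
T ≈ 33.11 °C (< 100 °C, so full condensation is consistent).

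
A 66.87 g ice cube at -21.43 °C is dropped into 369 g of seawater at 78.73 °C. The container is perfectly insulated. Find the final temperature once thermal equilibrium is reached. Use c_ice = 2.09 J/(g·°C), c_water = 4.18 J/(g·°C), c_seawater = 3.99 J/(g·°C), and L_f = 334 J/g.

Taking heat into each body as positive, Σ m c ΔT = 0:
warm ice to 0 °C: 66.87·2.09·(0 − (-21.43)) = 2995; latent heat to melt: 66.87·334 = 22335; meltwater 0→T: 66.87·4.18·T = 279.52 T; seawater cools: 369·3.99·(T − 78.73) = 1472.3(T − 78.73)
1751.8 T = 115915 − 25330 = 90585
T ≈ 51.71 °C (positive, so assuming full melt was valid).

T_f ≈ 51.7 °C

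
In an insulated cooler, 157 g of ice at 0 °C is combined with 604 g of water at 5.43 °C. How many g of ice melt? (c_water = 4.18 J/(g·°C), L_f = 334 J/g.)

m_melted ≈ 41 g

Cooling the water to 0 °C releases 604·4.18·5.43 = 13709 J.
To melt every bit of ice: 157·334 = 52438 J.
That's not enough to melt it all — equilibrium is at 0 °C with ice remaining.
m_melted·334 = 13709  ⇒  m_melted ≈ 41.05 g.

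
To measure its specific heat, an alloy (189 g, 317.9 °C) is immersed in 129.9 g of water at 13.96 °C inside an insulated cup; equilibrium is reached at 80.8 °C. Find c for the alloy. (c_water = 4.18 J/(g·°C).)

m_s c (T_s − T_f) = m_water c_water (T_f − T_0):
189·c·(317.9 − 80.8) = 129.9·4.18·(80.8 − 13.96)
44812 c = 36293  ⇒  c ≈ 0.8099 J/(g·°C)

c ≈ 0.81 J/(g·°C)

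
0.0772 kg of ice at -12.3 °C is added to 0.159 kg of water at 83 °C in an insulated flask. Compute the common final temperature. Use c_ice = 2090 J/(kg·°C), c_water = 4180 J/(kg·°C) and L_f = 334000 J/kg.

Energy conservation, ΣQ = 0:
ice -12.3→0 °C: 0.0772×2090×12.3 = 1984.6; latent heat to melt: 0.0772×334000 = 25785; warm the meltwater: 322.7 T; water cools: 0.159×4180×(T − 83) = 664.62(T − 83)
987.32 T = 55163 − 27769 = 27394
T ≈ 27.75 °C (positive, so assuming full melt was valid).

T_f ≈ 27.7 °C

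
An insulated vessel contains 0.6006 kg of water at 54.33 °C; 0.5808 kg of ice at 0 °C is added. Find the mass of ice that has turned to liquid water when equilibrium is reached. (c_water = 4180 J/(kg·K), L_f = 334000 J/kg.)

m_melted ≈ 0.408 kg

Cooling the water to 0 °C releases 0.6006×4180×54.33 = 136396 J.
To melt every bit of ice: 0.5808×334000 = 193987 J.
That's not enough to melt it all — equilibrium is at 0 °C with ice remaining.
m_melted×334000 = 136396  ⇒  m_melted ≈ 0.4084 kg.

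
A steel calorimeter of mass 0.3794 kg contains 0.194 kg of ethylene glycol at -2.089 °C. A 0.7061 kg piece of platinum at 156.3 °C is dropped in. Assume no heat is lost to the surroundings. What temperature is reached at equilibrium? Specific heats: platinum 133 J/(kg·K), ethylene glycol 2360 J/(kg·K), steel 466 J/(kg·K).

T_f ≈ 18.3 °C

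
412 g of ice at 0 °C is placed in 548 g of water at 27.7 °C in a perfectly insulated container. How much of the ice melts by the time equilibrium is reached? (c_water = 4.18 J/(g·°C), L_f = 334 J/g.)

Cooling the water to 0 °C releases 548·4.18·27.7 = 63451 J.
Fully melting the ice requires m_ice L_f = 412·334 = 137608 J.
That's not enough to melt it all — equilibrium is at 0 °C with ice remaining.
m_melted·334 = 63451  ⇒  m_melted ≈ 190 g.

m_melted ≈ 190 g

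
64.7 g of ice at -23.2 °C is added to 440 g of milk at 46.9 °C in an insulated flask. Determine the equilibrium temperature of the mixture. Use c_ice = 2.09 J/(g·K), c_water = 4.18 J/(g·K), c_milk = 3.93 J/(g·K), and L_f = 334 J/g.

T_f ≈ 28.2 °C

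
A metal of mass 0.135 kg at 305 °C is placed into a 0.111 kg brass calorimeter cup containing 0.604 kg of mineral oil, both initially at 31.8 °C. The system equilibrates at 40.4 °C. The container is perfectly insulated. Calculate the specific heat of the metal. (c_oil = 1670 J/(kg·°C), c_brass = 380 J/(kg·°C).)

Heat gained plus heat lost sum to zero:
0.135·c·(40.4 − 305) + 0.604·1670·(40.4 − 31.8) + 0.111·380·(40.4 − 31.8) = 0
-35.72 c = -9037.4
c = -9037.4/-35.72 ≈ 253 J/(kg·°C)

c ≈ 253 J/(kg·°C)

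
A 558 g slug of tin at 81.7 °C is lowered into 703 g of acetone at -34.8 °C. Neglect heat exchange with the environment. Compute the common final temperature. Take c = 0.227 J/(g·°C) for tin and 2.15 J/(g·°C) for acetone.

T_f ≈ -25.8 °C

Conservation of energy gives ΣQ = 0:
558*0.227*(T − 81.7) + 703*2.15*(T − (-34.8)) = 0
(126.67 + 1511.5) T = 126.67*81.7 + 1511.5*(-34.8)
T ≈ -25.79 °C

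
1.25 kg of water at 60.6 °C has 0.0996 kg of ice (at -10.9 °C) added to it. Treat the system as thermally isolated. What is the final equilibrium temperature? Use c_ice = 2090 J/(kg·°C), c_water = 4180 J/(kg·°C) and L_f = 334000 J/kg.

Sum of m c ΔT and latent-heat terms is zero:
ice -10.9→0 °C: 0.0996·2090·10.9 = 2269
  latent heat to melt: 0.0996·334000 = 33266
  warm the meltwater: 416.33 T
  water: 5225(T − 60.6)
5641.3 T = 316635 − 35535 = 281100
T ≈ 49.83 °C (positive, so assuming full melt was valid).

T_f ≈ 49.8 °C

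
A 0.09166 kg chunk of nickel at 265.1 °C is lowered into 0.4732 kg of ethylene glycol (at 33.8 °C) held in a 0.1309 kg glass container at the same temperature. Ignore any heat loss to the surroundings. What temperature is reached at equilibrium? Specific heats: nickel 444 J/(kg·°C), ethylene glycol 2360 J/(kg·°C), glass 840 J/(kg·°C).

T_f ≈ 41.2 °C

Let T be the final temperature. ΣQ_i = 0:
0.09166×444×(T − 265.1) + 0.4732×2360×(T − 33.8) + 0.1309×840×(T − 33.8) = 0
1267.4 T = 52252
T = 52252 / 1267.4 = 41.2 °C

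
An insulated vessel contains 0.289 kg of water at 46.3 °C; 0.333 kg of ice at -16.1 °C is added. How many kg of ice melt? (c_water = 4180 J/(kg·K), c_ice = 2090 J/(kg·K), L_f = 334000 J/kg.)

m_melted ≈ 0.134 kg

Cooling the water to 0 °C releases 0.289·4180·46.3 = 55931 J.
Warming the ice to 0 °C takes 0.333·2090·16.1 = 11205 J, leaving 44726 J for melting.
To melt every bit of ice: 0.333·334000 = 111222 J.
That's not enough to melt it all — equilibrium is at 0 °C with ice remaining.
m_melt = 44726 / L_f = 0.1339 kg.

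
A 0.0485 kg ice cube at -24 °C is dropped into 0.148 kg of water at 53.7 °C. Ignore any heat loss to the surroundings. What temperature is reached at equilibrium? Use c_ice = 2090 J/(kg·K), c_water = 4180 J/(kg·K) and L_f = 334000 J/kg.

T_f ≈ 17.8 °C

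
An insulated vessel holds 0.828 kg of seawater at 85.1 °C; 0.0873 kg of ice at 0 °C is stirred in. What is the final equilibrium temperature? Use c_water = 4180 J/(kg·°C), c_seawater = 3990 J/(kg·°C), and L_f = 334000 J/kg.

Let T be the final temperature. ΣQ_i = 0:
latent heat to melt: 0.0873×334000 = 29158; warm the meltwater: 364.91 T; seawater cools: 0.828×3990×(T − 85.1) = 3303.7(T − 85.1)
3668.6 T = 281147 − 29158 = 251988
T ≈ 68.69 °C. Since T > 0 °C, the all-ice-melts assumption holds.

T_f ≈ 68.7 °C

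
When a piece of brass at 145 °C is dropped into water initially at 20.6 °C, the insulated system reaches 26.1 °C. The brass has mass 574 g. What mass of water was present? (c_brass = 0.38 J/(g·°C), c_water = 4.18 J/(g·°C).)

m ≈ 1130 g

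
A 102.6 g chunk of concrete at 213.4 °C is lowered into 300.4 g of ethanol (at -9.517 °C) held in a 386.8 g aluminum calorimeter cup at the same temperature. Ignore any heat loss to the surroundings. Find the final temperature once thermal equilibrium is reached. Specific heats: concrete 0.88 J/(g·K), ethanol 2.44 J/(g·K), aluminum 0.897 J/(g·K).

Net heat exchanged in the isolated system is zero:
102.6×0.88×(T − 213.4) + 300.4×2.44×(T − (-9.517)) + 386.8×0.897×(T − (-9.517)) = 0
1170.2 T = 8989.7
T = 8989.7 / 1170.2 = 7.68 °C

T_f ≈ 7.7 °C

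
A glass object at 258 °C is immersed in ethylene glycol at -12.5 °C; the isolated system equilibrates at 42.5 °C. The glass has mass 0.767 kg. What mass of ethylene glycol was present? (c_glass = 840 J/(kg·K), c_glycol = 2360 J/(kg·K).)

m ≈ 1.07 kg

Heat lost by the glass = heat gained by the glycol:
0.767·840·(258 − 42.5) = m·2360·(42.5 − (-12.5))
129800 m = 138842  ⇒  m ≈ 1.07 kg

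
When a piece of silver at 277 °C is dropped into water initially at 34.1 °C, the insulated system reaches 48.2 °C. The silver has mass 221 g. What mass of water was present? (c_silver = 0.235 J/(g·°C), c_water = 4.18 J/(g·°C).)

m ≈ 202 g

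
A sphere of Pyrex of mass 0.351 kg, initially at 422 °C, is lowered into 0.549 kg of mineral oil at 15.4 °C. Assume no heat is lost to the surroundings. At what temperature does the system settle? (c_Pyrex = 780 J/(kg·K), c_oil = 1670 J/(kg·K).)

Taking heat into each body as positive, Σ m c ΔT = 0:
0.351×780×(T − 422) + 0.549×1670×(T − 15.4) = 0
273.78(T − 422) + 916.83(T − 15.4) = 0
(273.78 + 916.83) T = 273.78×422 + 916.83×15.4
T = 129654 / 1190.6 = 109 °C

T_f ≈ 108.9 °C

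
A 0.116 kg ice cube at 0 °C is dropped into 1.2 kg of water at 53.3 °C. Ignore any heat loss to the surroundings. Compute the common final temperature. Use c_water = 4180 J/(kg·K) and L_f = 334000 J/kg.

T_f ≈ 41.6 °C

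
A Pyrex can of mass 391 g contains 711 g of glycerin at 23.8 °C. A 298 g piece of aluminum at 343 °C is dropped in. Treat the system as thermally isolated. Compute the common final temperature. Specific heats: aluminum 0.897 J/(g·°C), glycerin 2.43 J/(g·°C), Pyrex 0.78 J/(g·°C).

T_f = Σ m_i c_i T_i / Σ m_i c_i:
T_f = (267.31·343 + 1727.7·23.8 + 304.98·23.8) / (267.31 + 1727.7 + 304.98)
    = 140064 / 2300 ≈ 60.90 °C

T_f ≈ 60.9 °C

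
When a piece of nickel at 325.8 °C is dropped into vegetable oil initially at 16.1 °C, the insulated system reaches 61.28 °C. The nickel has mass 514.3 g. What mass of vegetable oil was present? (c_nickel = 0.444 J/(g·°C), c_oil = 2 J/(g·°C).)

Heat lost by the nickel = heat gained by the oil:
514.3×0.444×(325.8 − 61.28) = m×2×(61.28 − 16.1)
90.36 m = 60403  ⇒  m ≈ 668.5 g

m ≈ 668 g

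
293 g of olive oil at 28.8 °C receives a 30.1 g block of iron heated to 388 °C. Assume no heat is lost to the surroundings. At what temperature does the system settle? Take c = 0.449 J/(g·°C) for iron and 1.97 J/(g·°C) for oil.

T_f ≈ 37.0 °C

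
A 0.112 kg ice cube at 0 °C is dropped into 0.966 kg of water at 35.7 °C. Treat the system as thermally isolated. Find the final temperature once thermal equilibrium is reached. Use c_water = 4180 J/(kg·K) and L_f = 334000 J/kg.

Sum of m c ΔT and latent-heat terms is zero:
fusion: m_ice L_f = 0.112×334000 = 37408; meltwater 0→T: 0.112×4180×T = 468.16 T; water: 4037.9(T − 35.7)
4506 T = 144152 − 37408 = 106744
T ≈ 23.69 °C — above 0 °C, consistent with complete melting.

T_f ≈ 23.7 °C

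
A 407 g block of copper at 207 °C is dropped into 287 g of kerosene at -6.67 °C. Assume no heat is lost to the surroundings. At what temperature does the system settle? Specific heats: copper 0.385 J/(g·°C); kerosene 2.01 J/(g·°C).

Heat gained plus heat lost sum to zero:
407*0.385*(T − 207) + 287*2.01*(T − (-6.67)) = 0
156.69(T − 207) + 576.87(T − (-6.67)) = 0
733.56 T = 28588
T = 28588/733.56 ≈ 38.97 °C

T_f ≈ 39.0 °C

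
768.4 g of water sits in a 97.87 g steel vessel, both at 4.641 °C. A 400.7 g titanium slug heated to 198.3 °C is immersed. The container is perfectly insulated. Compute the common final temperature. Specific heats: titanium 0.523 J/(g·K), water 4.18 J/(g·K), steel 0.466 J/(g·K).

Conservation of energy gives ΣQ = 0:
400.7·0.523·(T − 198.3) + 768.4·4.18·(T − 4.641) + 97.87·0.466·(T − 4.641) = 0
(209.57 + 3211.9 + 45.61) T = 209.57·198.3 + 3211.9·4.641 + 45.61·4.641
T = 56675/3467.1 ≈ 16.35 °C

T_f ≈ 16.3 °C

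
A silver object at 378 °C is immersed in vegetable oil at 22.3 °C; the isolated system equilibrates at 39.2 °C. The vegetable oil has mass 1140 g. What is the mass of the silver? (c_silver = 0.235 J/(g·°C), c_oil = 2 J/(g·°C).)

|Q_silver| = |Q_oil|:
m·0.235·(378 − 39.2) = 1140·2·(39.2 − 22.3)
79.62 m = 38532  ⇒  m ≈ 484 g

m ≈ 484 g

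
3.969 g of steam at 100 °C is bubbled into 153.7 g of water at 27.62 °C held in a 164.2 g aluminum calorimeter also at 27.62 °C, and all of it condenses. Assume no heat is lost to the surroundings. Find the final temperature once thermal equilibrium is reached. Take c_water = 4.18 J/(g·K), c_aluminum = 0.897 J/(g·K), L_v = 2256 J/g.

T_f ≈ 40.2 °C

Let T be the final temperature. ΣQ_i = 0:
latent heat released on condensation: 3.969·2256 = 8954.1; condensed water 100 °C→T: 16.59(T − 100); original water: 642.47(T − 27.62); cup: 147.29(T − 27.62)
806.34 T = 8954.1 + 1659 + 21813 = 32426
T ≈ 40.21 °C, under the boiling point, so the assumption holds.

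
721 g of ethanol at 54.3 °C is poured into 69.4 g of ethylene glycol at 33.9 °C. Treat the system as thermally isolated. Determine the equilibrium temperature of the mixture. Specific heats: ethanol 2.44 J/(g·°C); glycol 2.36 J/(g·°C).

T_f ≈ 52.6 °C

T_f is the heat-capacity-weighted average of the initial temperatures:
T_f = (1759.2×54.3 + 163.78×33.9) / (1759.2 + 163.78)
    = 101079 / 1923 ≈ 52.56 °C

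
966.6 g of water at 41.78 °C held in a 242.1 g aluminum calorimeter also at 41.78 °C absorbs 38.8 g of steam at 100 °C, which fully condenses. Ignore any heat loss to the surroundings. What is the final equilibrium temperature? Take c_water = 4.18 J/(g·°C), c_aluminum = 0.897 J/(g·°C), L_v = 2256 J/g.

Conservation of energy gives ΣQ = 0:
steam→water at 100 °C releases m L_v = 38.8·2256 = 87533
  condensed water 100 °C→T: 162.18(T − 100)
  original water: 4040.4(T − 41.78)
  cup: 217.16(T − 41.78)
4419.7 T = 87533 + 16218 + 177881 = 281632
T ≈ 63.72 °C, under the boiling point, so the assumption holds.

T_f ≈ 63.7 °C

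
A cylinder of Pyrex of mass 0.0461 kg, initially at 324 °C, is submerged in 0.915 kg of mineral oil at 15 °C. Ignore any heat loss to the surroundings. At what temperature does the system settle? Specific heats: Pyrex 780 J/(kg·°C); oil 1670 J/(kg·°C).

T_f ≈ 22.1 °C

Heat lost by the Pyrex equals heat gained by the oil:
0.0461·780·(324 − T) = 0.915·1670·(T − 15)
35.96(324 − T) = 1528(T − 15)
1564 T = 34571  ⇒  T ≈ 22.10 °C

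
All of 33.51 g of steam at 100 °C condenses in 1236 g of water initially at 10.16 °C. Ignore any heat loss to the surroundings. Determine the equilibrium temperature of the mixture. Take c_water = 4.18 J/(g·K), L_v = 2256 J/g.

T_f ≈ 26.8 °C

Setting the total heat transfer to zero:
steam→water at 100 °C releases m L_v = 33.51×2256 = 75599; condensate cools 100→T: 33.51×4.18×(T − 100) = 140.07(T − 100); original water: 5166.5(T − 10.16)
5306.6 T = 75599 + 14007 + 52491 = 142097
T ≈ 26.78 °C, under the boiling point, so the assumption holds.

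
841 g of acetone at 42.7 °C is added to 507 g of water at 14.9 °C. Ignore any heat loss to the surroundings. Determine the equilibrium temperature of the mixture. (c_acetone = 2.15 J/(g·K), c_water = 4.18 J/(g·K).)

Let T be the final temperature. ΣQ_i = 0:
841×2.15×(T − 42.7) + 507×4.18×(T − 14.9) = 0
3927.4 T = 108785
T ≈ 27.70 °C

T_f ≈ 27.7 °C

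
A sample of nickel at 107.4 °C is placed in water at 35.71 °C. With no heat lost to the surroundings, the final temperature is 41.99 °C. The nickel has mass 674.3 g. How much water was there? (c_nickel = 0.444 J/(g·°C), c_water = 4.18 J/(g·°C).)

m ≈ 746 g

Net heat exchanged in the isolated system is zero:
674.3×0.444×(41.99 − 107.4) + m×4.18×(41.99 − 35.71) = 0
26.25 m = 19583
m = 19583/26.25 ≈ 746 g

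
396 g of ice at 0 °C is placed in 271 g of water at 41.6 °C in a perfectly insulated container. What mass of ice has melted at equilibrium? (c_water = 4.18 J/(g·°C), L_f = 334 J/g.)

m_melted ≈ 141 g

Heat available from the water dropping to 0 °C: 271·4.18·41.6 = 47124 J.
To melt every bit of ice: 396·334 = 132264 J.
That's not enough to melt it all — equilibrium is at 0 °C with ice remaining.
Mass melted = 47124/334 ≈ 141.1 g.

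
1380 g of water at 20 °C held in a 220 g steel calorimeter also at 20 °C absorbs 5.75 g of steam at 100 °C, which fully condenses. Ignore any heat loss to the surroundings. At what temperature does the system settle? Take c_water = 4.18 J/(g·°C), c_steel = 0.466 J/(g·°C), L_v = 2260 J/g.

T_f ≈ 22.5 °C

Let T be the final temperature. ΣQ_i = 0:
steam→water at 100 °C releases m L_v = 5.75·2260 = 12995; condensed water 100 °C→T: 24.03(T − 100); water warms: 1380·4.18·(T − 20) = 5768.4(T − 20); steel cup: 220·0.466·(T − 20) = 102.52(T − 20)
5895 T = 12995 + 2403.5 + 117418 = 132817
T ≈ 22.53 °C, under the boiling point, so the assumption holds.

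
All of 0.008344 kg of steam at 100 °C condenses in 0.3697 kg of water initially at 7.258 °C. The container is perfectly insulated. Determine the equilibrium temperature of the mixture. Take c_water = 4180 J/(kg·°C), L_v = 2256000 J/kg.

Conservation of energy gives ΣQ = 0:
steam→water at 100 °C releases m L_v = 0.008344·2256000 = 18824
  condensed water 100 °C→T: 34.88(T − 100)
  water warms: 0.3697·4180·(T − 7.258) = 1545.3(T − 7.258)
1580.2 T = 18824 + 3487.8 + 11216 = 33528
T ≈ 21.22 °C, under the boiling point, so the assumption holds.

T_f ≈ 21.2 °C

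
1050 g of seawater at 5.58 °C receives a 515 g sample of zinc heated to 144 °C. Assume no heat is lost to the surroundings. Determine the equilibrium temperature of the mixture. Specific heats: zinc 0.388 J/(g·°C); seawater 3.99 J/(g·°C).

Taking heat into each body as positive, Σ m c ΔT = 0:
515*0.388*(T − 144) + 1050*3.99*(T − 5.58) = 0
199.82(T − 144) + 4189.5(T − 5.58) = 0
(199.82 + 4189.5) T = 199.82*144 + 4189.5*5.58
T ≈ 11.88 °C

T_f ≈ 11.9 °C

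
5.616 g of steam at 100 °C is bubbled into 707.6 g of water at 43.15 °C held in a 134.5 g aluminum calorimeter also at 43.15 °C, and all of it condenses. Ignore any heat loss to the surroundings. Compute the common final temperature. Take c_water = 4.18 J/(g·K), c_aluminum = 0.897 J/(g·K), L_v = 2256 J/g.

Energy conservation, ΣQ = 0:
steam→water at 100 °C releases m L_v = 5.616×2256 = 12670
  condensate cools 100→T: 5.616×4.18×(T − 100) = 23.47(T − 100)
  original water: 2957.8(T − 43.15)
  aluminum cup: 134.5×0.897×(T − 43.15) = 120.65(T − 43.15)
3101.9 T = 12670 + 2347.5 + 132834 = 147851
T ≈ 47.66 °C — below 100 °C, confirming all the steam condensed.

T_f ≈ 47.7 °C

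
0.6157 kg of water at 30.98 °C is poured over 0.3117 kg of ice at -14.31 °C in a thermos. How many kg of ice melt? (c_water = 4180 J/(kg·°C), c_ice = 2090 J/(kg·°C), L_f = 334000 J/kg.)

m_melted ≈ 0.211 kg

Water can give up m c ΔT = 0.6157×4180×30.98 = 79731 J before reaching 0 °C.
Of that, 0.3117×2090×14.31 = 9322.3 J goes to bring the ice to 0 °C, leaving 70409 J.
Fully melting the ice requires m_ice L_f = 0.3117×334000 = 104108 J.
That's not enough to melt it all — equilibrium is at 0 °C with ice remaining.
Mass melted = 70409/334000 ≈ 0.2108 kg.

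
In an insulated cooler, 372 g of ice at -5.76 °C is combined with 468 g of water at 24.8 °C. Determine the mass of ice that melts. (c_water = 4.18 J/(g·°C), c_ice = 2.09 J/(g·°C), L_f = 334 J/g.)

Heat available from the water dropping to 0 °C: 468·4.18·24.8 = 48515 J.
Of that, 372·2.09·5.76 = 4478.3 J goes to bring the ice to 0 °C, leaving 44036 J.
Fully melting the ice requires m_ice L_f = 372·334 = 124248 J.
44036 J < 124248 J, so only part of the ice melts and the system sits at 0 °C.
m_melted·334 = 44036  ⇒  m_melted ≈ 131.8 g.

m_melted ≈ 132 g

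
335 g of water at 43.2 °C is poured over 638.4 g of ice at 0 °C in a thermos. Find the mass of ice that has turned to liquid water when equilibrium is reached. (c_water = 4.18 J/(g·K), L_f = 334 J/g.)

Heat available from the water dropping to 0 °C: 335·4.18·43.2 = 60493 J.
To melt every bit of ice: 638.4·334 = 213226 J.
60493 J < 213226 J, so only part of the ice melts and the system sits at 0 °C.
m_melt = 60493 / L_f = 181.1 g.

m_melted ≈ 181 g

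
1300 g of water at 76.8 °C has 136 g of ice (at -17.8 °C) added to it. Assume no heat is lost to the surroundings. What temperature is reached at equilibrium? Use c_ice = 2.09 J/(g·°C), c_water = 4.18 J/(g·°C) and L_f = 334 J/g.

T_f ≈ 61.1 °C

Taking heat into each body as positive, Σ m c ΔT = 0:
ice -17.8→0 °C: 136×2.09×17.8 = 5059.5
  fusion: m_ice L_f = 136×334 = 45424
  warm the meltwater: 568.48 T
  water cools: 1300×4.18×(T − 76.8) = 5434(T − 76.8)
6002.5 T = 417331 − 50483 = 366848
T ≈ 61.12 °C (positive, so assuming full melt was valid).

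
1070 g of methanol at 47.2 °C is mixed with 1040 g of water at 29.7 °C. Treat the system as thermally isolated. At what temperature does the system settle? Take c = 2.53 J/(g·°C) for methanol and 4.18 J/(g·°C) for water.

T_f = Σ m_i c_i T_i / Σ m_i c_i:
T_f = (2707.1·47.2 + 4347.2·29.7) / (2707.1 + 4347.2)
    = 256887 / 7054.3 ≈ 36.42 °C

T_f ≈ 36.4 °C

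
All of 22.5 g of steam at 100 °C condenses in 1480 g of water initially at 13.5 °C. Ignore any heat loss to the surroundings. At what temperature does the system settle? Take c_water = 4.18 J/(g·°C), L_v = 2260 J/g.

Energy balance with sensible and latent terms:
condense steam: −22.5×2260 = −50850; condensed water 100 °C→T: 94.05(T − 100); water warms: 1480×4.18×(T − 13.5) = 6186.4(T − 13.5)
6280.4 T = 50850 + 9405 + 83516 = 143771
T ≈ 22.89 °C — below 100 °C, confirming all the steam condensed.

T_f ≈ 22.9 °C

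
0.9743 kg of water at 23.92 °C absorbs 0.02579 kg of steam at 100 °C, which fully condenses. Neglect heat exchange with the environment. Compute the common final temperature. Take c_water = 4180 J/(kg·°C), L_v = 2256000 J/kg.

T_f ≈ 39.8 °C

Heat gained plus heat lost sum to zero:
condense steam: −0.02579·2256000 = −58182
  condensed water 100 °C→T: 107.8(T − 100)
  original water: 4072.6(T − 23.92)
4180.4 T = 58182 + 10780 + 97416 = 166378
T ≈ 39.80 °C (< 100 °C, so full condensation is consistent).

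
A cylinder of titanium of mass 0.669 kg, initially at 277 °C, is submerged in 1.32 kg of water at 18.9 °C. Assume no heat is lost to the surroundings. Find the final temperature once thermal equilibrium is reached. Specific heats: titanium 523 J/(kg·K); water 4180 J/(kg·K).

Energy conservation, ΣQ = 0:
0.669·523·(T − 277) + 1.32·4180·(T − 18.9) = 0
5867.5 T = 201201
T ≈ 34.29 °C

T_f ≈ 34.3 °C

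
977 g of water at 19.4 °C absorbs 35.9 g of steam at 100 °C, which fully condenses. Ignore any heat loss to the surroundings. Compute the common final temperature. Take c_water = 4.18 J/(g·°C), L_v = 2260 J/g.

Energy conservation, ΣQ = 0:
latent heat released on condensation: 35.9×2260 = 81134
  condensed water 100 °C→T: 150.06(T − 100)
  water warms: 977×4.18×(T − 19.4) = 4083.9(T − 19.4)
4233.9 T = 81134 + 15006 + 79227 = 175367
T ≈ 41.42 °C (< 100 °C, so full condensation is consistent).

T_f ≈ 41.4 °C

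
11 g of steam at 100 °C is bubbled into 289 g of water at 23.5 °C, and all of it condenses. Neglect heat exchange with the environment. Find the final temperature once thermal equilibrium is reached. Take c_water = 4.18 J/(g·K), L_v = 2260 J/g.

T_f ≈ 46.1 °C

Conservation of energy gives ΣQ = 0:
steam→water at 100 °C releases m L_v = 11·2260 = 24860
  condensed water 100 °C→T: 45.98(T − 100)
  water warms: 289·4.18·(T − 23.5) = 1208(T − 23.5)
1254 T = 24860 + 4598 + 28388 = 57846
T ≈ 46.13 °C — below 100 °C, confirming all the steam condensed.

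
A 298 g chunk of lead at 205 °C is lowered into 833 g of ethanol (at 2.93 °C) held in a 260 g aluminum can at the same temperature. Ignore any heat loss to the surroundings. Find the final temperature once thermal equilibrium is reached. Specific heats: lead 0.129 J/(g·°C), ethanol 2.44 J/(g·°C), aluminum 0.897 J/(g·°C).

T_f ≈ 6.3 °C

Energy conservation, ΣQ = 0:
298·0.129·(T − 205) + 833·2.44·(T − 2.93) + 260·0.897·(T − 2.93) = 0
38.44(T − 205) + 2032.5(T − 2.93) + 233.22(T − 2.93) = 0
2304.2 T = 14519
T = 14519/2304.2 ≈ 6.30 °C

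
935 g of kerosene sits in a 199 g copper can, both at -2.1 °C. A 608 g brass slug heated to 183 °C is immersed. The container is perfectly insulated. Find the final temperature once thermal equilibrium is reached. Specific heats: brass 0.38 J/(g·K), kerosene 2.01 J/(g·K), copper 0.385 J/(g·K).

Let T be the final temperature. ΣQ_i = 0:
608×0.38×(T − 183) + 935×2.01×(T − (-2.1)) + 199×0.385×(T − (-2.1)) = 0
231.04(T − 183) + 1879.3(T − (-2.1)) + 76.61(T − (-2.1)) = 0
2187 T = 38173
T ≈ 17.45 °C

T_f ≈ 17.5 °C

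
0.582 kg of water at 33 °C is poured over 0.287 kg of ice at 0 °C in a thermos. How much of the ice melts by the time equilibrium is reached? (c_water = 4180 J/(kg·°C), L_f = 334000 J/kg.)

Heat available from the water dropping to 0 °C: 0.582×4180×33 = 80281 J.
To melt every bit of ice: 0.287×334000 = 95858 J.
That's not enough to melt it all — equilibrium is at 0 °C with ice remaining.
Mass melted = 80281/334000 ≈ 0.2404 kg.

m_melted ≈ 0.24 kg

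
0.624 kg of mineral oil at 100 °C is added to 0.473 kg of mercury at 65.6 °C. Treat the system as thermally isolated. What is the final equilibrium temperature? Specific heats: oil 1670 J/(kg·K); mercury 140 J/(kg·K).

T_f ≈ 97.9 °C

Set heat shed by the hot body equal to heat absorbed by the cold body:
0.624·1670·(100 − T) = 0.473·140·(T − 65.6)
1042.1(100 − T) = 66.22(T − 65.6)
1108.3 T = 108552  ⇒  T ≈ 97.94 °C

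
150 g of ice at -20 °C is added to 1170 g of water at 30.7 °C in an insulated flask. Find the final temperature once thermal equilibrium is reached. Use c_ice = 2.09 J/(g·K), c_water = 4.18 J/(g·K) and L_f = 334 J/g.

Energy balance with sensible and latent terms:
ice -20→0 °C: 150×2.09×20 = 6270; latent heat to melt: 150×334 = 50100; warm the meltwater: 627 T; water cools: 1170×4.18×(T − 30.7) = 4890.6(T − 30.7)
5517.6 T = 150141 − 56370 = 93771
T ≈ 16.99 °C. Since T > 0 °C, the all-ice-melts assumption holds.

T_f ≈ 17.0 °C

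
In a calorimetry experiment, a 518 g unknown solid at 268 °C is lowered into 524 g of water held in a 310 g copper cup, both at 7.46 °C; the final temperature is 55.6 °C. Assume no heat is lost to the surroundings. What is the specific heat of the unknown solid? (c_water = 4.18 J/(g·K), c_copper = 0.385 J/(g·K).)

c ≈ 1.01 J/(g·K)

Taking heat into each body as positive, Σ m c ΔT = 0:
518×c×(55.6 − 268) + 524×4.18×(55.6 − 7.46) + 310×0.385×(55.6 − 7.46) = 0
-110023 c = -111188
c = -111188/-110023 ≈ 1.011 J/(g·K)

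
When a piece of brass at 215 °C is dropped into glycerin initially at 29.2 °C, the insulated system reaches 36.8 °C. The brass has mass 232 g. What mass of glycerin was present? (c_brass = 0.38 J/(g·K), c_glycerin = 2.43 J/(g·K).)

Heat lost by the brass = heat gained by the glycerin:
232·0.38·(215 − 36.8) = m·2.43·(36.8 − 29.2)
18.47 m = 15710  ⇒  m ≈ 850.7 g

m ≈ 851 g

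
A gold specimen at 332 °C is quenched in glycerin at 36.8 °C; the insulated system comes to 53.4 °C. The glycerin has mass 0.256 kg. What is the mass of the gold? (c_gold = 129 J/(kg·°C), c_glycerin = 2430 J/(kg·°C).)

m ≈ 0.287 kg

Net heat exchanged in the isolated system is zero:
m·129·(53.4 − 332) + 0.256·2430·(53.4 − 36.8) = 0
-35939 m = -10327
m = -10327/-35939 ≈ 0.2873 kg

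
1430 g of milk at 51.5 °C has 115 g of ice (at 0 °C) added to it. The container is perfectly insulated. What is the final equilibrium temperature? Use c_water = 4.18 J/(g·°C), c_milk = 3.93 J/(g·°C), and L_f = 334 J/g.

Energy balance with sensible and latent terms:
fusion: m_ice L_f = 115×334 = 38410; warm the meltwater: 480.7 T; milk: 5619.9(T − 51.5)
6100.6 T = 289425 − 38410 = 251015
T ≈ 41.15 °C. Since T > 0 °C, the all-ice-melts assumption holds.

T_f ≈ 41.1 °C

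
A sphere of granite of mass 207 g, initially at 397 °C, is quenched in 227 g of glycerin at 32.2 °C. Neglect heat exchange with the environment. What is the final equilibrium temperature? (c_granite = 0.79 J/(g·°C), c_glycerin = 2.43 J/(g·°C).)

Taking heat into each body as positive, Σ m c ΔT = 0:
207*0.79*(T − 397) + 227*2.43*(T − 32.2) = 0
(163.53 + 551.61) T = 163.53*397 + 551.61*32.2
T = 82683 / 715.14 = 116 °C

T_f ≈ 115.6 °C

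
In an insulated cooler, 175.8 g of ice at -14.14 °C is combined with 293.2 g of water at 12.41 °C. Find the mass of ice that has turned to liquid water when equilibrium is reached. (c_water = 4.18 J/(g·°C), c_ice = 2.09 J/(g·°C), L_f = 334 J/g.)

m_melted ≈ 30 g

Heat available from the water dropping to 0 °C: 293.2·4.18·12.41 = 15209 J.
Warming the ice to 0 °C takes 175.8·2.09·14.14 = 5195.3 J, leaving 10014 J for melting.
Melting all 175.8 g of ice would need 175.8·334 = 58717 J.
That's not enough to melt it all — equilibrium is at 0 °C with ice remaining.
m_melted·334 = 10014  ⇒  m_melted ≈ 29.98 g.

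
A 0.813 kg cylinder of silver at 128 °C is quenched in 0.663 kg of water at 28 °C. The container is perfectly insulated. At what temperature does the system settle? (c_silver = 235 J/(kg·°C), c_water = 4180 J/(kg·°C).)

T_f ≈ 34.4 °C

T_f = Σ m_i c_i T_i / Σ m_i c_i:
T_f = (191.05*128 + 2771.3*28) / (191.05 + 2771.3)
    = 102053 / 2962.4 ≈ 34.45 °C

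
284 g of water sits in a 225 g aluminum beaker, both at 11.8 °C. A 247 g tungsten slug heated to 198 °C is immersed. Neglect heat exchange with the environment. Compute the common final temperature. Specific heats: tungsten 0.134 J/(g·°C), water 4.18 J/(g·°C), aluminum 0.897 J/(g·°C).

T_f ≈ 16.1 °C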